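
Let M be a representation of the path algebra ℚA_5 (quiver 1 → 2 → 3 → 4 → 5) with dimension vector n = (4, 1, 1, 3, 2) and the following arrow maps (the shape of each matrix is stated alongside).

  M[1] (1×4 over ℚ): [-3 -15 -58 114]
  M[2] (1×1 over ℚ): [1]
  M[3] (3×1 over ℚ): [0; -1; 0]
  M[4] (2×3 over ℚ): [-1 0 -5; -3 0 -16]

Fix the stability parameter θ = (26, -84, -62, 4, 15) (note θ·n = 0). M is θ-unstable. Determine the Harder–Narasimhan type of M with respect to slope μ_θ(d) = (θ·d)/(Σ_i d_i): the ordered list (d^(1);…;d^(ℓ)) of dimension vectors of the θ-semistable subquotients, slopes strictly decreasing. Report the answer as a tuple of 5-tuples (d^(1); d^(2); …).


Interval decomposition of M: I[1,1]^3, I[1,4], I[4,5]^2.
HN type (ℓ=4): μ^(1)=26; μ^(2)=15; μ^(3)=4; μ^(4)=-40

((3, 0, 0, 0, 0); (0, 0, 0, 0, 2); (0, 0, 0, 3, 0); (1, 1, 1, 0, 0))


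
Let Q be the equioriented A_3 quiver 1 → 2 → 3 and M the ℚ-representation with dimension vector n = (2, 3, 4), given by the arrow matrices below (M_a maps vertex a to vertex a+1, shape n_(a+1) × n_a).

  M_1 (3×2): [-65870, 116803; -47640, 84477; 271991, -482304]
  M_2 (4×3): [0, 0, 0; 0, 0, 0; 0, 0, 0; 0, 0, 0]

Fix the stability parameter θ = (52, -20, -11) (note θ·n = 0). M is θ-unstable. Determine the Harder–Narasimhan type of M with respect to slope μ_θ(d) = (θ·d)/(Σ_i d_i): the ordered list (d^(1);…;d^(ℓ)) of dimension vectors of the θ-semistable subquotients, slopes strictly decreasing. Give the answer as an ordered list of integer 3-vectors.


Via rank(M_{q-1}∘⋯∘M_p): M ≅ I[1,2]^2, I[2,2], I[3,3]^4.
μ_θ-semistable layers: μ^(1)=16; μ^(2)=-11; μ^(3)=-20

((2, 2, 0); (0, 0, 4); (0, 1, 0))


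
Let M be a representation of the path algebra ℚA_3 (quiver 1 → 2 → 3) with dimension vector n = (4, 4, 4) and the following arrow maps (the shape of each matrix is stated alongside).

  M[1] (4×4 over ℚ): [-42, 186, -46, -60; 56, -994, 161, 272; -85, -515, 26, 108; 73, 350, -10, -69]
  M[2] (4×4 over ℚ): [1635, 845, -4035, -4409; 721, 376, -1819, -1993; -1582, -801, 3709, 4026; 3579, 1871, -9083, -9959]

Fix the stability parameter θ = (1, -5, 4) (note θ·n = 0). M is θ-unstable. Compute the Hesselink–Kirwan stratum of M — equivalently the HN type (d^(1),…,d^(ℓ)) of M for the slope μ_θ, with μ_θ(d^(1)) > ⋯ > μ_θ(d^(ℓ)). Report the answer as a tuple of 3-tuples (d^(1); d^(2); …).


Via rank(M_{q-1}∘⋯∘M_p): M ≅ I[1,1], I[1,3]^3, I[2,3].
μ_θ-semistable layers: μ^(1)=4; μ^(2)=1; μ^(3)=-2; μ^(4)=-5

((0, 0, 4); (1, 0, 0); (3, 3, 0); (0, 1, 0))


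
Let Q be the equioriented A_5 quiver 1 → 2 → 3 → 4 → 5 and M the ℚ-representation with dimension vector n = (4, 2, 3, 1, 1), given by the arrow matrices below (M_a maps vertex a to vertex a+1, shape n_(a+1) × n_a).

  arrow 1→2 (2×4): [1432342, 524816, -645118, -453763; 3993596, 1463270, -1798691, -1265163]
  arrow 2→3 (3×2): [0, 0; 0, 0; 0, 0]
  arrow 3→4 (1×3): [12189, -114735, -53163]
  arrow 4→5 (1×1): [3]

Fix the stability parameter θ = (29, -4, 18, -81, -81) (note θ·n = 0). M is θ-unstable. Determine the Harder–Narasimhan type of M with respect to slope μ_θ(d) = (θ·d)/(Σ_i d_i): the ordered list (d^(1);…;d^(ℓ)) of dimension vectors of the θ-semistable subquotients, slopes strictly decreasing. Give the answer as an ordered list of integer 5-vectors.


Interval decomposition of M: I[1,1]^2, I[1,2]^2, I[3,3]^2, I[3,5].
HN type (ℓ=4): μ^(1)=29; μ^(2)=18; μ^(3)=25/2; μ^(4)=-48

((2, 0, 0, 0, 0); (0, 0, 2, 0, 0); (2, 2, 0, 0, 0); (0, 0, 1, 1, 1))


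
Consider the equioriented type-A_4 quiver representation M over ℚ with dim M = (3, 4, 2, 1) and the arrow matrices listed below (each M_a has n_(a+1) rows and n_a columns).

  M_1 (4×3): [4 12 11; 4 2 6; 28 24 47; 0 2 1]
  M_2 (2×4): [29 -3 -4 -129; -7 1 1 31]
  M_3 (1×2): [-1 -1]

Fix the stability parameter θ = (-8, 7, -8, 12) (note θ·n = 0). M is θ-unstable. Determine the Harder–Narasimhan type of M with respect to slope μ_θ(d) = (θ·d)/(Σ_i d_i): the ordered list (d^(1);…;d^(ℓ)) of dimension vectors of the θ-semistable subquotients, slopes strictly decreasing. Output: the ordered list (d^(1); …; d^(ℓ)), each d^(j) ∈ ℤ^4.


Via rank(M_{q-1}∘⋯∘M_p): M ≅ I[1,1], I[1,3], I[1,4], I[2,2]^2.
μ_θ-semistable layers: μ^(1)=12; μ^(2)=7; μ^(3)=-1/2; μ^(4)=-8

((0, 0, 0, 1); (0, 2, 0, 0); (0, 2, 2, 0); (3, 0, 0, 0))


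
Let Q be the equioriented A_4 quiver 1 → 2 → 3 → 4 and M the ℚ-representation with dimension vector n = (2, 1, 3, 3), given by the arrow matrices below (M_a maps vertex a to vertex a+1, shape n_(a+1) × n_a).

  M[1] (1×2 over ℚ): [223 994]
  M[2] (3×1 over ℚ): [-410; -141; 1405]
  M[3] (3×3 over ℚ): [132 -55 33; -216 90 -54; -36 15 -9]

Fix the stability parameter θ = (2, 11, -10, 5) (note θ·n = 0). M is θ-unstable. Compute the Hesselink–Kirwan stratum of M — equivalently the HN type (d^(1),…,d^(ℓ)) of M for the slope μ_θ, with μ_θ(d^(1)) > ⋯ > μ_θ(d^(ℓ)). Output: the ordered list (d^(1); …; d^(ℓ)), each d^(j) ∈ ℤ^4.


Via rank(M_{q-1}∘⋯∘M_p): M ≅ I[1,1], I[1,3], I[3,3], I[3,4], I[4,4]^2.
μ_θ-semistable layers: μ^(1)=5; μ^(2)=2; μ^(3)=1; μ^(4)=-10

((0, 0, 0, 3); (1, 0, 0, 0); (1, 1, 1, 0); (0, 0, 2, 0))


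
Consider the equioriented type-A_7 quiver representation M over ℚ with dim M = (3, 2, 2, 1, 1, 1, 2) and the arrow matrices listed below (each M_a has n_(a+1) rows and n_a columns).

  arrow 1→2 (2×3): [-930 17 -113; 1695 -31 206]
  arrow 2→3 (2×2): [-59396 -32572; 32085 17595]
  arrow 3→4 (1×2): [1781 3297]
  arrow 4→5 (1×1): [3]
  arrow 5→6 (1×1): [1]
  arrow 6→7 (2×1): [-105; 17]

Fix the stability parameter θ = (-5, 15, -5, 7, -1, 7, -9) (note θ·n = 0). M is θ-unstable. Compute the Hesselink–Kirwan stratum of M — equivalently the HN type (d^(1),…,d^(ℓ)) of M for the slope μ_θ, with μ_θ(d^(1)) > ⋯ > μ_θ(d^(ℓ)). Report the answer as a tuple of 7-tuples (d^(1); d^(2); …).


Barcode: M ≅ I[1,1], I[1,2], I[1,7], I[3,3], I[7,7]. HN layers by μ_θ (4 steps, strictly decreasing):
  μ^(1)=15; μ^(2)=7/3; μ^(3)=-5; μ^(4)=-9

((0, 1, 0, 0, 0, 0, 0); (0, 1, 1, 1, 1, 1, 1); (3, 0, 1, 0, 0, 0, 0); (0, 0, 0, 0, 0, 0, 1))


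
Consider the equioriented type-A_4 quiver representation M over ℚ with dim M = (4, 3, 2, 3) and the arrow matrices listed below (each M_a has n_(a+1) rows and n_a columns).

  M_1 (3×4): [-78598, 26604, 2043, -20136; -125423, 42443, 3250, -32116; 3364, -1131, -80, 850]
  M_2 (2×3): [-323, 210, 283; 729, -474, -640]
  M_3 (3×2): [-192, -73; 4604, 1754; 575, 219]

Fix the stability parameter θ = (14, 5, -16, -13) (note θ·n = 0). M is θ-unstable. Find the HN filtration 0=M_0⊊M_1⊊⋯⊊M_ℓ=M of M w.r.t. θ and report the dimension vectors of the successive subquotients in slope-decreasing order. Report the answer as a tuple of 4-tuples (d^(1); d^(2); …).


Via rank(M_{q-1}∘⋯∘M_p): M ≅ I[1,1], I[1,2], I[1,4]^2, I[4,4].
μ_θ-semistable layers: μ^(1)=14; μ^(2)=19/2; μ^(3)=-5/2; μ^(4)=-13

((1, 0, 0, 0); (1, 1, 0, 0); (2, 2, 2, 2); (0, 0, 0, 1))


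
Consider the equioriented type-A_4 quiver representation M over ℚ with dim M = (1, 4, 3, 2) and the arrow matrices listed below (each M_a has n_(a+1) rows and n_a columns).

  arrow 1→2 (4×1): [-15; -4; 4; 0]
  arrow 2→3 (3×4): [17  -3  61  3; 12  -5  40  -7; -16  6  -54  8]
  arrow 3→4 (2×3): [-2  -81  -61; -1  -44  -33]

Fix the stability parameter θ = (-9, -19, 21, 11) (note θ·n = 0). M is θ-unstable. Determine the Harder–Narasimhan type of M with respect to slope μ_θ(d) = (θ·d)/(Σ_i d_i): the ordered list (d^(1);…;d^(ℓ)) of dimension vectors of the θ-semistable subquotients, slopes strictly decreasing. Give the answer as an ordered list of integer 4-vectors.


Barcode: M ≅ I[1,4], I[2,2], I[2,3], I[2,4]. HN layers by μ_θ (4 steps, strictly decreasing):
  μ^(1)=21; μ^(2)=16; μ^(3)=-14; μ^(4)=-19

((0, 0, 1, 0); (0, 0, 2, 2); (1, 1, 0, 0); (0, 3, 0, 0))


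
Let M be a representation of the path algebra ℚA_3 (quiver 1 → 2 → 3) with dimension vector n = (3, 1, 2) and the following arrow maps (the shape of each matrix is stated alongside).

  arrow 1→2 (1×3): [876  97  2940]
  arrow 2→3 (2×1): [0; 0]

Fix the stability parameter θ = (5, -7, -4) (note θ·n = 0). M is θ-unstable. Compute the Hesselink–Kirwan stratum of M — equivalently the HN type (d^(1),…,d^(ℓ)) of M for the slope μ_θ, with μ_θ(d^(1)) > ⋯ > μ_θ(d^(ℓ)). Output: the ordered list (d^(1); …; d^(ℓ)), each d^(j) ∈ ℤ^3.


Interval decomposition of M: I[1,1]^2, I[1,2], I[3,3]^2.
HN type (ℓ=3): μ^(1)=5; μ^(2)=-1; μ^(3)=-4

((2, 0, 0); (1, 1, 0); (0, 0, 2))


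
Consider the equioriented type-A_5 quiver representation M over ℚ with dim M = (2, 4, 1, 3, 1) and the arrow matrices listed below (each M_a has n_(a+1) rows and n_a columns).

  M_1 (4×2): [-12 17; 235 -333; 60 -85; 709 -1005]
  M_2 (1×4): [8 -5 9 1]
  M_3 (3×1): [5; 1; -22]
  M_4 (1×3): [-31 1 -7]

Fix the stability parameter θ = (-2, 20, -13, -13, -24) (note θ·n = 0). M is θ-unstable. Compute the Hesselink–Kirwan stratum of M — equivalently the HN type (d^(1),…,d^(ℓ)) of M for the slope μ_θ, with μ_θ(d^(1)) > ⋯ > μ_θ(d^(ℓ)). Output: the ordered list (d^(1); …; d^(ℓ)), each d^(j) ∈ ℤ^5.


Barcode: M ≅ I[1,2], I[1,4], I[2,2]^2, I[4,4], I[4,5]. HN layers by μ_θ (4 steps, strictly decreasing):
  μ^(1)=20; μ^(2)=-2; μ^(3)=-13; μ^(4)=-37/2

((0, 3, 0, 0, 0); (2, 1, 1, 1, 0); (0, 0, 0, 1, 0); (0, 0, 0, 1, 1))


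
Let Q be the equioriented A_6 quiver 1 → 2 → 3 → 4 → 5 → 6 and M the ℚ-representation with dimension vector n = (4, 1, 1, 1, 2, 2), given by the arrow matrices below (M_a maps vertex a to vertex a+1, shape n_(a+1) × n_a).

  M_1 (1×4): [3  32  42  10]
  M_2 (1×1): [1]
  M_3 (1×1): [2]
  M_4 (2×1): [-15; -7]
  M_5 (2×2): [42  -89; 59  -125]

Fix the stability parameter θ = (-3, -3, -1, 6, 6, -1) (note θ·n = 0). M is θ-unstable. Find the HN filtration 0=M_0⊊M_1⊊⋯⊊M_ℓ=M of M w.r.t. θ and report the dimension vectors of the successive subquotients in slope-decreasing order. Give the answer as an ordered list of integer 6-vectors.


Via rank(M_{q-1}∘⋯∘M_p): M ≅ I[1,1]^3, I[1,6], I[5,6].
μ_θ-semistable layers: μ^(1)=11/3; μ^(2)=5/2; μ^(3)=-1; μ^(4)=-3

((0, 0, 0, 1, 1, 1); (0, 0, 0, 0, 1, 1); (0, 0, 1, 0, 0, 0); (4, 1, 0, 0, 0, 0))


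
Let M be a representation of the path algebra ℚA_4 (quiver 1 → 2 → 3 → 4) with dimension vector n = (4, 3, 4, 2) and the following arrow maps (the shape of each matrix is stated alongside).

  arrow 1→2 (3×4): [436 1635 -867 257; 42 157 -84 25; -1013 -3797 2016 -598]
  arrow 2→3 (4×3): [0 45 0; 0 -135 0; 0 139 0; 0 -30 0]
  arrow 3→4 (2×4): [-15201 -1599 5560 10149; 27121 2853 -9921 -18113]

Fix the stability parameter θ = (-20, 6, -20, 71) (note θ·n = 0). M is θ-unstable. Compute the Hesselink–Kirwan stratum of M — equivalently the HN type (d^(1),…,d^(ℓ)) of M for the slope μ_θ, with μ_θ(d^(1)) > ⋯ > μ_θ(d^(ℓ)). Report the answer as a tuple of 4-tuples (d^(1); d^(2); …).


Interval decomposition of M: I[1,1], I[1,2]^2, I[1,4], I[3,3]^2, I[3,4].
HN type (ℓ=4): μ^(1)=71; μ^(2)=6; μ^(3)=-7; μ^(4)=-20

((0, 0, 0, 2); (0, 2, 0, 0); (0, 1, 1, 0); (4, 0, 3, 0))


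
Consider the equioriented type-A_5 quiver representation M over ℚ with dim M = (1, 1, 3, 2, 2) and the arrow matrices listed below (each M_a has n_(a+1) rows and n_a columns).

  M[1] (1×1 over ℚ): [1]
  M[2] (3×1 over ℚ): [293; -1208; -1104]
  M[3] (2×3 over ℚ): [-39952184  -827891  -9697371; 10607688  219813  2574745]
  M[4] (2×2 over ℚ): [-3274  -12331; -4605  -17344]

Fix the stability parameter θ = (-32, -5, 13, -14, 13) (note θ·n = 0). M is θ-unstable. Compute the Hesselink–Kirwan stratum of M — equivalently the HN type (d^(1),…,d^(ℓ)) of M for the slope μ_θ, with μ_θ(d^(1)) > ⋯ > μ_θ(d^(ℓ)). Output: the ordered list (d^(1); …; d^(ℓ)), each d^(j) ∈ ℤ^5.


Interval decomposition of M: I[1,3], I[3,5]^2.
HN type (ℓ=4): μ^(1)=13; μ^(2)=-1/2; μ^(3)=-5; μ^(4)=-32

((0, 0, 1, 0, 2); (0, 0, 2, 2, 0); (0, 1, 0, 0, 0); (1, 0, 0, 0, 0))


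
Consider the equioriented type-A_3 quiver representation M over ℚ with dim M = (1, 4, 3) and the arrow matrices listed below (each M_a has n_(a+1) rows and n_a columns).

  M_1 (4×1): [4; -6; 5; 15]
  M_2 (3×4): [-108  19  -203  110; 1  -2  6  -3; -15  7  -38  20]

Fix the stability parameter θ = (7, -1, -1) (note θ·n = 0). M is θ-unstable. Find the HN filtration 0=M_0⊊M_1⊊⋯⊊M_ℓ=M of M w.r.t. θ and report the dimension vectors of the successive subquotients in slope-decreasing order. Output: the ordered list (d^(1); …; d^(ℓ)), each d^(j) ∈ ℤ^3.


Via rank(M_{q-1}∘⋯∘M_p): M ≅ I[1,3], I[2,2], I[2,3]^2.
μ_θ-semistable layers: μ^(1)=5/3; μ^(2)=-1

((1, 1, 1); (0, 3, 2))


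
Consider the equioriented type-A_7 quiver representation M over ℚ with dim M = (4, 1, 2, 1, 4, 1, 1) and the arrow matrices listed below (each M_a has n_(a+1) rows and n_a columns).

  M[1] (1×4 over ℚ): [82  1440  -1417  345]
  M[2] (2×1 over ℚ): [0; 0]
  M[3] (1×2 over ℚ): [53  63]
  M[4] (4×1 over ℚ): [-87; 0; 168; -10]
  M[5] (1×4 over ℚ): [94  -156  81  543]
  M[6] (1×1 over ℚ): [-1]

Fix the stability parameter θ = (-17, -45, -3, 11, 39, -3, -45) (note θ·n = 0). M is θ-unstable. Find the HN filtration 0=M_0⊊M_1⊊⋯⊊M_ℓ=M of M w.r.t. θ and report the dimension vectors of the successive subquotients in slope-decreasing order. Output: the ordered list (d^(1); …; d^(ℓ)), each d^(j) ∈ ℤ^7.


Via rank(M_{q-1}∘⋯∘M_p): M ≅ I[1,1]^3, I[1,2], I[3,3], I[3,5], I[5,5]^2, I[5,7].
μ_θ-semistable layers: μ^(1)=39; μ^(2)=11; μ^(3)=-3; μ^(4)=-17; μ^(5)=-31

((0, 0, 0, 0, 3, 0, 0); (0, 0, 0, 1, 0, 0, 0); (0, 0, 2, 0, 1, 1, 1); (3, 0, 0, 0, 0, 0, 0); (1, 1, 0, 0, 0, 0, 0))


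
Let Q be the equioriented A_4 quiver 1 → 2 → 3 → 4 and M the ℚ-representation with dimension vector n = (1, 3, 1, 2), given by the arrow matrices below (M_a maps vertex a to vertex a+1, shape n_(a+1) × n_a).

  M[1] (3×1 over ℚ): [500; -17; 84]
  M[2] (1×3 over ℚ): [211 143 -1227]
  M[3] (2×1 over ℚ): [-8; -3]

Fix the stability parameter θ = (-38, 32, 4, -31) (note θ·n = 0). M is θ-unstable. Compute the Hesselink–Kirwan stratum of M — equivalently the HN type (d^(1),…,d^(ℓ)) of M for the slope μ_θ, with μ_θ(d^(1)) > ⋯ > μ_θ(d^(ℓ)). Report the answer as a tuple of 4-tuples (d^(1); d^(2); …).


Interval decomposition of M: I[1,4], I[2,2]^2, I[4,4].
HN type (ℓ=4): μ^(1)=32; μ^(2)=5/3; μ^(3)=-31; μ^(4)=-38

((0, 2, 0, 0); (0, 1, 1, 1); (0, 0, 0, 1); (1, 0, 0, 0))


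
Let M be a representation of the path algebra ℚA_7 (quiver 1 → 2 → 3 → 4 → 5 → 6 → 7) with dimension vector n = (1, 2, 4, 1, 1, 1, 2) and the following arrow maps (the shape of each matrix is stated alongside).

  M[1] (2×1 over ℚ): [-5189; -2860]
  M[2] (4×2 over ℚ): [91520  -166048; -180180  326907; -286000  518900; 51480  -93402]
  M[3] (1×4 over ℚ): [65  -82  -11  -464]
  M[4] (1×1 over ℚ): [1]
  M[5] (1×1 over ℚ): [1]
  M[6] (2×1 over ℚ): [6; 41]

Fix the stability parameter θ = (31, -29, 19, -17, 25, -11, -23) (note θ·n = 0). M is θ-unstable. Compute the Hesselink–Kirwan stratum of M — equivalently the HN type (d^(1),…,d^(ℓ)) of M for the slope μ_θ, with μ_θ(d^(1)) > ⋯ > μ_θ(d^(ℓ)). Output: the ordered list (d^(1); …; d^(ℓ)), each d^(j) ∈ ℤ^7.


Barcode: M ≅ I[1,2], I[2,7], I[3,3]^3, I[7,7]. HN layers by μ_θ (5 steps, strictly decreasing):
  μ^(1)=19; μ^(2)=1; μ^(3)=-7/5; μ^(4)=-23; μ^(5)=-29

((0, 0, 3, 0, 0, 0, 0); (1, 1, 0, 0, 0, 0, 0); (0, 0, 1, 1, 1, 1, 1); (0, 0, 0, 0, 0, 0, 1); (0, 1, 0, 0, 0, 0, 0))


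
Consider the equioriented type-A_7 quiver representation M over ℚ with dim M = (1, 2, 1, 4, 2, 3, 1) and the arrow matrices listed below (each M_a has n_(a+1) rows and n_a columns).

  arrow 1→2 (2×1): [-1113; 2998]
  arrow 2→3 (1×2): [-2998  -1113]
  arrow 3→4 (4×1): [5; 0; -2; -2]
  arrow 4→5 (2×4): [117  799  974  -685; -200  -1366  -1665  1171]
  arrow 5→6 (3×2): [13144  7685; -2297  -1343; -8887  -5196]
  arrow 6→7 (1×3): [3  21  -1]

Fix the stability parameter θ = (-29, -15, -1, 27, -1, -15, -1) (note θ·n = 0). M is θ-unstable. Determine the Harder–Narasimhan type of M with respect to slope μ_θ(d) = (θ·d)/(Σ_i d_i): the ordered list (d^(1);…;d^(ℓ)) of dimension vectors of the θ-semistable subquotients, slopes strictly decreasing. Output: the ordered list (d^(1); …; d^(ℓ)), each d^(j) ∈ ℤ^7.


Interval decomposition of M: I[1,2], I[2,7], I[4,4]^2, I[4,6], I[6,6].
HN type (ℓ=6): μ^(1)=27; μ^(2)=11/3; μ^(3)=5/2; μ^(4)=-1; μ^(5)=-15; μ^(6)=-29

((0, 0, 0, 2, 0, 0, 0); (0, 0, 0, 1, 1, 1, 0); (0, 0, 0, 1, 1, 1, 1); (0, 0, 1, 0, 0, 0, 0); (0, 2, 0, 0, 0, 1, 0); (1, 0, 0, 0, 0, 0, 0))


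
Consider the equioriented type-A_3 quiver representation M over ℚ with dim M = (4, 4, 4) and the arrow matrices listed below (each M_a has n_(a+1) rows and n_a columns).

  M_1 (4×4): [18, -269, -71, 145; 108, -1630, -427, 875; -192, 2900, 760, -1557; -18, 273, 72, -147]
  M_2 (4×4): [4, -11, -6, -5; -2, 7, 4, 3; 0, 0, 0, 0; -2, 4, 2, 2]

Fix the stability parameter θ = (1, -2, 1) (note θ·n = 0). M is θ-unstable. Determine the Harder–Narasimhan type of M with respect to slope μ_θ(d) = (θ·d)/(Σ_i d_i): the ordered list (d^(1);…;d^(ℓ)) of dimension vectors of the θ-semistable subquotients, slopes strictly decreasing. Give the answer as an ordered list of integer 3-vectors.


Barcode: M ≅ I[1,1], I[1,2], I[1,3]^2, I[2,2], I[3,3]^2. HN layers by μ_θ (3 steps, strictly decreasing):
  μ^(1)=1; μ^(2)=-1/2; μ^(3)=-2

((1, 0, 4); (3, 3, 0); (0, 1, 0))


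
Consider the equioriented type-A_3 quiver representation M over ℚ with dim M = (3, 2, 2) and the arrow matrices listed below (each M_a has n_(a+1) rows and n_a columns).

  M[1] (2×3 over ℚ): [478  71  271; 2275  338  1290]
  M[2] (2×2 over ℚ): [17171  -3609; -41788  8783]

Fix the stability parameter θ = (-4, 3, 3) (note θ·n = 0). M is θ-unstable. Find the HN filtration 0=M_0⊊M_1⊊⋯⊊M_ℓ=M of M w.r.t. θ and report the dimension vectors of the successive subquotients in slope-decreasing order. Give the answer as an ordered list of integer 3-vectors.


Interval decomposition of M: I[1,1], I[1,3]^2.
HN type (ℓ=2): μ^(1)=3; μ^(2)=-4

((0, 2, 2); (3, 0, 0))


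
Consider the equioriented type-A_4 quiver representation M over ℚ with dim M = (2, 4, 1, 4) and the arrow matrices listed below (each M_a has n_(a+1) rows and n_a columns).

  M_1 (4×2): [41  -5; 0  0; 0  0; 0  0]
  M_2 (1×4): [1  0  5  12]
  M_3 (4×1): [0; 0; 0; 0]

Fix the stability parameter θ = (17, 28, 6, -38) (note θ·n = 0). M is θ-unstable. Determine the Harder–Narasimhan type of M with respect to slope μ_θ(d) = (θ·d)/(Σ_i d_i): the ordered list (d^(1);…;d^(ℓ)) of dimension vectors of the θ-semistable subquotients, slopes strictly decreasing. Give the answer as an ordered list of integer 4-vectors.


Via rank(M_{q-1}∘⋯∘M_p): M ≅ I[1,1], I[1,3], I[2,2]^3, I[4,4]^4.
μ_θ-semistable layers: μ^(1)=28; μ^(2)=17; μ^(3)=-38

((0, 3, 0, 0); (2, 1, 1, 0); (0, 0, 0, 4))


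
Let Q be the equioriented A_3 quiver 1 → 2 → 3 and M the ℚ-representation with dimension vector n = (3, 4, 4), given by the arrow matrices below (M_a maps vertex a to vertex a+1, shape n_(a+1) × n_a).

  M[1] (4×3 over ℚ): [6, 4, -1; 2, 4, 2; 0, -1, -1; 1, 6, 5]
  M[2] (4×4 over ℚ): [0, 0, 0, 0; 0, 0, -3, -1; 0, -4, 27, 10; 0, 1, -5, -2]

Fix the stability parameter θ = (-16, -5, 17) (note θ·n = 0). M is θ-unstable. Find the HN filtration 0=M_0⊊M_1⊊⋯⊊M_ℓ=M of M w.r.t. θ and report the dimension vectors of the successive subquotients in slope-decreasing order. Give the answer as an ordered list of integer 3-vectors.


Via rank(M_{q-1}∘⋯∘M_p): M ≅ I[1,2], I[1,3]^2, I[2,3], I[3,3].
μ_θ-semistable layers: μ^(1)=17; μ^(2)=-5; μ^(3)=-16

((0, 0, 4); (0, 4, 0); (3, 0, 0))


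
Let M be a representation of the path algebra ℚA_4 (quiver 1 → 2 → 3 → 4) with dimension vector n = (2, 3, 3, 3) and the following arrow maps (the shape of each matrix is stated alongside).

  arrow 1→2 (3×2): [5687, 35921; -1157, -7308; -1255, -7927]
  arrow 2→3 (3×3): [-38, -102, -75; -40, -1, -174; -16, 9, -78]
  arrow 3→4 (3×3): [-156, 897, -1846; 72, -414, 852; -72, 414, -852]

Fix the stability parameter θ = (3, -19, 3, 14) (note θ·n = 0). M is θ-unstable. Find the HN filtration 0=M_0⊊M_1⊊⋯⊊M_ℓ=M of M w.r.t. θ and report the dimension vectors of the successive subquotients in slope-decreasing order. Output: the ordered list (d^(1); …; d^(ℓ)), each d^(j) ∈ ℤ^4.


Interval decomposition of M: I[1,3], I[1,4], I[2,2], I[3,3], I[4,4]^2.
HN type (ℓ=4): μ^(1)=14; μ^(2)=3; μ^(3)=-8; μ^(4)=-19

((0, 0, 0, 3); (0, 0, 3, 0); (2, 2, 0, 0); (0, 1, 0, 0))


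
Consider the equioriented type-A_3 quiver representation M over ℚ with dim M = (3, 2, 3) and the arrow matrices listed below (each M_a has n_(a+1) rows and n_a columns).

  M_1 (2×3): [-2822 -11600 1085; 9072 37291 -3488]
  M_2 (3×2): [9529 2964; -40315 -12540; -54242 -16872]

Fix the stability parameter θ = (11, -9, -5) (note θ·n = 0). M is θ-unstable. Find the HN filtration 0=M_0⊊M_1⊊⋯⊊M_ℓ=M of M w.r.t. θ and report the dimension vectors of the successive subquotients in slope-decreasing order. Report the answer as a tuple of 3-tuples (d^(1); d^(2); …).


Barcode: M ≅ I[1,1], I[1,2], I[1,3], I[3,3]^2. HN layers by μ_θ (4 steps, strictly decreasing):
  μ^(1)=11; μ^(2)=1; μ^(3)=-1; μ^(4)=-5

((1, 0, 0); (1, 1, 0); (1, 1, 1); (0, 0, 2))


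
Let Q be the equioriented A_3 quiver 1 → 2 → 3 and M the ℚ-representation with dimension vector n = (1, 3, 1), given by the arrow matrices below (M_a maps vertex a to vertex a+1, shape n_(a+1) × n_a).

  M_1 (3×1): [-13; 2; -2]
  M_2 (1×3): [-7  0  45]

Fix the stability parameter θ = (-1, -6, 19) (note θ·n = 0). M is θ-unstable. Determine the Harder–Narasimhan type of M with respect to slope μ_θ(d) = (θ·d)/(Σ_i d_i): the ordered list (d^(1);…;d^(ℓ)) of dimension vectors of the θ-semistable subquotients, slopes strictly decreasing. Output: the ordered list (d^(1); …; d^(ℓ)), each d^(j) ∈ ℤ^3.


Barcode: M ≅ I[1,3], I[2,2]^2. HN layers by μ_θ (3 steps, strictly decreasing):
  μ^(1)=19; μ^(2)=-7/2; μ^(3)=-6

((0, 0, 1); (1, 1, 0); (0, 2, 0))


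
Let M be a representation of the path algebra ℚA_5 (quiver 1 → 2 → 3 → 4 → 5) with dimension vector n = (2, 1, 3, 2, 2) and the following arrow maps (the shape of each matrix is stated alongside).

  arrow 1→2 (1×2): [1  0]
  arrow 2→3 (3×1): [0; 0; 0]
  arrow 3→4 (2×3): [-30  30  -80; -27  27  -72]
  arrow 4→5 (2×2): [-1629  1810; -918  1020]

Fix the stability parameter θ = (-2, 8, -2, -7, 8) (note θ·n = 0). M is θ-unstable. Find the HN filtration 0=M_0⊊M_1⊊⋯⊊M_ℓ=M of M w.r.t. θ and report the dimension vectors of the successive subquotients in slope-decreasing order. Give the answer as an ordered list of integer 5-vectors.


Via rank(M_{q-1}∘⋯∘M_p): M ≅ I[1,1], I[1,2], I[3,3]^2, I[3,4], I[4,5], I[5,5].
μ_θ-semistable layers: μ^(1)=8; μ^(2)=-2; μ^(3)=-9/2; μ^(4)=-7

((0, 1, 0, 0, 2); (2, 0, 2, 0, 0); (0, 0, 1, 1, 0); (0, 0, 0, 1, 0))


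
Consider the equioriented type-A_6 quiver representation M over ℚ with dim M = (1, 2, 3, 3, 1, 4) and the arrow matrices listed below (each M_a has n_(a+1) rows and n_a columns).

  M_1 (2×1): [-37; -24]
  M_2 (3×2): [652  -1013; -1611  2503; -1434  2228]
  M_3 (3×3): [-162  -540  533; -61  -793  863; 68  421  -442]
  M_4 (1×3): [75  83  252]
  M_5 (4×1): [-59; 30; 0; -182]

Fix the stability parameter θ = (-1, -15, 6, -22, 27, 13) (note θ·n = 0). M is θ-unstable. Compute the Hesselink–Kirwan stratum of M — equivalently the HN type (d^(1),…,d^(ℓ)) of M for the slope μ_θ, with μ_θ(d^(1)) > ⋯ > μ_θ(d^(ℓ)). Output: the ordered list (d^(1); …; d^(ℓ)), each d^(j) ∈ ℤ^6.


Via rank(M_{q-1}∘⋯∘M_p): M ≅ I[1,6], I[2,4], I[3,4], I[6,6]^3.
μ_θ-semistable layers: μ^(1)=20; μ^(2)=13; μ^(3)=-8; μ^(4)=-15

((0, 0, 0, 0, 1, 1); (0, 0, 0, 0, 0, 3); (1, 1, 3, 3, 0, 0); (0, 1, 0, 0, 0, 0))


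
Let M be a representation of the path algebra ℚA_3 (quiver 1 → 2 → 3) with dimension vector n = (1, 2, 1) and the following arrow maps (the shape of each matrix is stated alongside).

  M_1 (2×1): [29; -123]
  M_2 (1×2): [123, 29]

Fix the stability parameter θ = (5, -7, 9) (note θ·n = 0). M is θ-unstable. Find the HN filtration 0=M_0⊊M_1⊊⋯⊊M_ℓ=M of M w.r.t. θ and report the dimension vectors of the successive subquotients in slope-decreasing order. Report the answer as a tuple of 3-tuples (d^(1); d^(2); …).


Interval decomposition of M: I[1,2], I[2,3].
HN type (ℓ=3): μ^(1)=9; μ^(2)=-1; μ^(3)=-7

((0, 0, 1); (1, 1, 0); (0, 1, 0))


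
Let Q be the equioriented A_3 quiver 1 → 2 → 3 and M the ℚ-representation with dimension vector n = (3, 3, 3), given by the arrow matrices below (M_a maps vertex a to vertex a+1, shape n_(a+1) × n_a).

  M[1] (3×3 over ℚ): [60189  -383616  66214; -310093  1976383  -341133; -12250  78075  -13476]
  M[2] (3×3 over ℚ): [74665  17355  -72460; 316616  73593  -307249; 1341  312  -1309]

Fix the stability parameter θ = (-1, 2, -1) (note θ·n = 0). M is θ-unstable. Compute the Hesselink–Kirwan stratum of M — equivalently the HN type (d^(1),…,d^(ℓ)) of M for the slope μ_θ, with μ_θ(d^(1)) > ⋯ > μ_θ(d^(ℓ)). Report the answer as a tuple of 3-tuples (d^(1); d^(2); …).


Via rank(M_{q-1}∘⋯∘M_p): M ≅ I[1,2], I[1,3]^2, I[3,3].
μ_θ-semistable layers: μ^(1)=2; μ^(2)=1/2; μ^(3)=-1

((0, 1, 0); (0, 2, 2); (3, 0, 1))


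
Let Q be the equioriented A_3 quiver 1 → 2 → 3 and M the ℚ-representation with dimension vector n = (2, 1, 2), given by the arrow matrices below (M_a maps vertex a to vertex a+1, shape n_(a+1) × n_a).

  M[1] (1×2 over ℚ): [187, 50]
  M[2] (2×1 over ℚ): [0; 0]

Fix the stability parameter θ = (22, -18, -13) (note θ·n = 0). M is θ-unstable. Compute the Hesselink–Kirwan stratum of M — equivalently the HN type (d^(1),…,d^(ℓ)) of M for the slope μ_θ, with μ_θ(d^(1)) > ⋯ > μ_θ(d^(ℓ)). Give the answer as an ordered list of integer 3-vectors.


Via rank(M_{q-1}∘⋯∘M_p): M ≅ I[1,1], I[1,2], I[3,3]^2.
μ_θ-semistable layers: μ^(1)=22; μ^(2)=2; μ^(3)=-13

((1, 0, 0); (1, 1, 0); (0, 0, 2))


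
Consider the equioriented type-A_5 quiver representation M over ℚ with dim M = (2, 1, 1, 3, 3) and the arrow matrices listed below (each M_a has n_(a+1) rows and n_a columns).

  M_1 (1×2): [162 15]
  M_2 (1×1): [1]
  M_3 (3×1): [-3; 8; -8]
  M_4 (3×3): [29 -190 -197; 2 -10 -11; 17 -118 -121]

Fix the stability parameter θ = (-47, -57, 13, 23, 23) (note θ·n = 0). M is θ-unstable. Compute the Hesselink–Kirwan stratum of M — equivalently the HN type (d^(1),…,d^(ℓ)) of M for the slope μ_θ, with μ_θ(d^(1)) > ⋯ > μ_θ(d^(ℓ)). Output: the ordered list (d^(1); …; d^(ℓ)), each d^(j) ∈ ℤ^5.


Interval decomposition of M: I[1,1], I[1,5], I[4,4], I[4,5], I[5,5].
HN type (ℓ=4): μ^(1)=23; μ^(2)=13; μ^(3)=-47; μ^(4)=-52

((0, 0, 0, 3, 3); (0, 0, 1, 0, 0); (1, 0, 0, 0, 0); (1, 1, 0, 0, 0))


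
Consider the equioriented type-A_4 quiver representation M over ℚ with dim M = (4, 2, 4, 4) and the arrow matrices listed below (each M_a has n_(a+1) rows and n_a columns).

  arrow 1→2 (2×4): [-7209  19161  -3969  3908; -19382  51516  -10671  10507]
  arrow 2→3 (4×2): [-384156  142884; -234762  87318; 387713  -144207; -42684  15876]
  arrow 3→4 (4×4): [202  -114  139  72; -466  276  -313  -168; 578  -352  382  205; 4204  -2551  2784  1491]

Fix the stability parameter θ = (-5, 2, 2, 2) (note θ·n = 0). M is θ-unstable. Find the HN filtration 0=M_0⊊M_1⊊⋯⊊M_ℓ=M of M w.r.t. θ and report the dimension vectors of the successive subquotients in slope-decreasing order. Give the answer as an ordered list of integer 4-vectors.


Via rank(M_{q-1}∘⋯∘M_p): M ≅ I[1,1]^2, I[1,2], I[1,4], I[3,3], I[3,4]^2, I[4,4].
μ_θ-semistable layers: μ^(1)=2; μ^(2)=-5

((0, 2, 4, 4); (4, 0, 0, 0))


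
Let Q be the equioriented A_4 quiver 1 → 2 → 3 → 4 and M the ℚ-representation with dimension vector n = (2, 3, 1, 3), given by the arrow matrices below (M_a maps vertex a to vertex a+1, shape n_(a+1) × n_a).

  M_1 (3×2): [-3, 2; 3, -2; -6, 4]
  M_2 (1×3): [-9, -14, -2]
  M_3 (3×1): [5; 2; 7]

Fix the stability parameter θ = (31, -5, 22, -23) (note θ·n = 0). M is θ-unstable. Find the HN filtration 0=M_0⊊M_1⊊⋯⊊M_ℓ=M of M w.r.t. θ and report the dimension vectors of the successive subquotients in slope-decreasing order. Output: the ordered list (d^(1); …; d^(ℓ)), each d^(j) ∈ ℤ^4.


Interval decomposition of M: I[1,1], I[1,4], I[2,2]^2, I[4,4]^2.
HN type (ℓ=4): μ^(1)=31; μ^(2)=25/4; μ^(3)=-5; μ^(4)=-23

((1, 0, 0, 0); (1, 1, 1, 1); (0, 2, 0, 0); (0, 0, 0, 2))


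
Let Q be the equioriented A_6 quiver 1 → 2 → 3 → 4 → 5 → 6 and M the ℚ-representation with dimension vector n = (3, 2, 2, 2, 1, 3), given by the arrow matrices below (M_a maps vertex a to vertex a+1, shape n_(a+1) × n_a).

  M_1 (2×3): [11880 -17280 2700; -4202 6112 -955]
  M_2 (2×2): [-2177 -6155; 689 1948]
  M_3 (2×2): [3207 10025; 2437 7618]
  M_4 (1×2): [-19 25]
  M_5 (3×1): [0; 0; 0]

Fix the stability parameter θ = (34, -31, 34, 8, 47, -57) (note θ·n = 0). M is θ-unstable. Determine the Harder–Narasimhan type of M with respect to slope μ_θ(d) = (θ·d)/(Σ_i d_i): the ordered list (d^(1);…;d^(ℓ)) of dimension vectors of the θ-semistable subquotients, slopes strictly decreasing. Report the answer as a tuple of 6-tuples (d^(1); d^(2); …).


Interval decomposition of M: I[1,1]^2, I[1,4], I[2,5], I[6,6]^3.
HN type (ℓ=6): μ^(1)=47; μ^(2)=34; μ^(3)=21; μ^(4)=3/2; μ^(5)=-31; μ^(6)=-57

((0, 0, 0, 0, 1, 0); (2, 0, 0, 0, 0, 0); (0, 0, 2, 2, 0, 0); (1, 1, 0, 0, 0, 0); (0, 1, 0, 0, 0, 0); (0, 0, 0, 0, 0, 3))


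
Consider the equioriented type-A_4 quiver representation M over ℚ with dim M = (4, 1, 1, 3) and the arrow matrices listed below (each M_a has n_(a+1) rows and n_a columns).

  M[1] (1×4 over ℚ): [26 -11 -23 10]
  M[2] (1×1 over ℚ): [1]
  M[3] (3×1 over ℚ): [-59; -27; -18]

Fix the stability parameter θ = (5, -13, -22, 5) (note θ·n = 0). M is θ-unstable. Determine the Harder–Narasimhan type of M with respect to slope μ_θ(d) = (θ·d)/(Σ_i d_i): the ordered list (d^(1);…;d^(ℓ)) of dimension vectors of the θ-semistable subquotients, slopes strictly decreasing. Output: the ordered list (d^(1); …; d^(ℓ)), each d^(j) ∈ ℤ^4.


Interval decomposition of M: I[1,1]^3, I[1,4], I[4,4]^2.
HN type (ℓ=2): μ^(1)=5; μ^(2)=-10

((3, 0, 0, 3); (1, 1, 1, 0))


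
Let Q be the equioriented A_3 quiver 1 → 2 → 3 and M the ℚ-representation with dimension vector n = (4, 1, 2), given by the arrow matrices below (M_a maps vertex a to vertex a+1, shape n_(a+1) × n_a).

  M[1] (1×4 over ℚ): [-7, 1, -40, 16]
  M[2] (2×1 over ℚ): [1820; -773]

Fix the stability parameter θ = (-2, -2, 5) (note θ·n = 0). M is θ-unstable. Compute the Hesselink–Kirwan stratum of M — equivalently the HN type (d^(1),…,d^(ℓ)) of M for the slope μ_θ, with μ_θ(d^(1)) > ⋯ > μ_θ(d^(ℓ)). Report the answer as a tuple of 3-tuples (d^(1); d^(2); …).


Interval decomposition of M: I[1,1]^3, I[1,3], I[3,3].
HN type (ℓ=2): μ^(1)=5; μ^(2)=-2

((0, 0, 2); (4, 1, 0))


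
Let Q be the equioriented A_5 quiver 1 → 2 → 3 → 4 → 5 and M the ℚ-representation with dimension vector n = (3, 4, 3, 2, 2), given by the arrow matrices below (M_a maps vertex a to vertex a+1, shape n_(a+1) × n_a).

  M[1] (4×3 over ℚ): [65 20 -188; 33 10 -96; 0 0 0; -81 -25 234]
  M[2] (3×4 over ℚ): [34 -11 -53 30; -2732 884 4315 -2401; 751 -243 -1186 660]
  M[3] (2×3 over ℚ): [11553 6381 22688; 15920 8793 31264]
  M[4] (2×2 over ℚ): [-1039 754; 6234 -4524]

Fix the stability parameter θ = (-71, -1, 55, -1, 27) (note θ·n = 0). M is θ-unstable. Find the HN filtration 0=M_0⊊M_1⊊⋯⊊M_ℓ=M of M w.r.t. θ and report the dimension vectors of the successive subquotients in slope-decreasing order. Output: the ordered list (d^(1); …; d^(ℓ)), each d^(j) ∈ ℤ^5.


Via rank(M_{q-1}∘⋯∘M_p): M ≅ I[1,1], I[1,4], I[1,5], I[2,2], I[2,3], I[5,5].
μ_θ-semistable layers: μ^(1)=55; μ^(2)=27; μ^(3)=-1; μ^(4)=-71

((0, 0, 1, 0, 0); (0, 0, 2, 2, 2); (0, 4, 0, 0, 0); (3, 0, 0, 0, 0))


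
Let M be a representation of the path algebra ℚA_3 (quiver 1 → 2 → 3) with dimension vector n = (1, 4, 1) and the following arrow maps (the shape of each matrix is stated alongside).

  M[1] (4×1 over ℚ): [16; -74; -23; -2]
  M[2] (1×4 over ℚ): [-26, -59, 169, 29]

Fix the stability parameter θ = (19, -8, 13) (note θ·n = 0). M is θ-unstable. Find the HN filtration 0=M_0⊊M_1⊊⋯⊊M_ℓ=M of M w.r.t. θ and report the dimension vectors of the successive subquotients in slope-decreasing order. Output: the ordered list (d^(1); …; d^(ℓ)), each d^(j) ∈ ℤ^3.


Barcode: M ≅ I[1,3], I[2,2]^3. HN layers by μ_θ (3 steps, strictly decreasing):
  μ^(1)=13; μ^(2)=11/2; μ^(3)=-8

((0, 0, 1); (1, 1, 0); (0, 3, 0))


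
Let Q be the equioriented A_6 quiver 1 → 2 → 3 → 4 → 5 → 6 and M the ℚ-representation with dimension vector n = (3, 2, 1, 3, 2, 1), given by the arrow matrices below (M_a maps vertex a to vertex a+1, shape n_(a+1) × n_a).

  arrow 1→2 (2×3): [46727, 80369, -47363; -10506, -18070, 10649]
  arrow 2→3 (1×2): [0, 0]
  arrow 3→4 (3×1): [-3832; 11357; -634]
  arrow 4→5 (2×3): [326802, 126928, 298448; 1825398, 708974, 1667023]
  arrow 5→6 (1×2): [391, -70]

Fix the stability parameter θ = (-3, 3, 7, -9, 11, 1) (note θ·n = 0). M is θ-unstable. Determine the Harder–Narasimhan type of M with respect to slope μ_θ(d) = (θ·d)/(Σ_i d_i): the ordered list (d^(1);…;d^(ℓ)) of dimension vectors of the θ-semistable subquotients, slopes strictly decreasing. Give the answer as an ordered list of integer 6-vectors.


Interval decomposition of M: I[1,1], I[1,2]^2, I[3,4], I[4,5], I[4,6].
HN type (ℓ=6): μ^(1)=11; μ^(2)=6; μ^(3)=3; μ^(4)=-1; μ^(5)=-3; μ^(6)=-9

((0, 0, 0, 0, 1, 0); (0, 0, 0, 0, 1, 1); (0, 2, 0, 0, 0, 0); (0, 0, 1, 1, 0, 0); (3, 0, 0, 0, 0, 0); (0, 0, 0, 2, 0, 0))


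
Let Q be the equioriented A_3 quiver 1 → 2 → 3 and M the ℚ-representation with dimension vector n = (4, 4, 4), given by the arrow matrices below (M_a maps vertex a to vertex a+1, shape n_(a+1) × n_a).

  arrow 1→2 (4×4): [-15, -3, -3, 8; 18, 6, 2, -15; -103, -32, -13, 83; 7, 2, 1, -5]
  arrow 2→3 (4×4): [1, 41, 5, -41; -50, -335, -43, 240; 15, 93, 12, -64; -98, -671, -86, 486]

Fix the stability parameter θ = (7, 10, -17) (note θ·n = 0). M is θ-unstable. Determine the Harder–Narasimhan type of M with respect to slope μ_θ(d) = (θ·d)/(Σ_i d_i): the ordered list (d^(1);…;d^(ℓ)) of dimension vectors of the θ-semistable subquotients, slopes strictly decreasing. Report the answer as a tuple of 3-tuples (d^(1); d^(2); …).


Interval decomposition of M: I[1,1], I[1,3]^3, I[2,3].
HN type (ℓ=3): μ^(1)=7; μ^(2)=0; μ^(3)=-7/2

((1, 0, 0); (3, 3, 3); (0, 1, 1))


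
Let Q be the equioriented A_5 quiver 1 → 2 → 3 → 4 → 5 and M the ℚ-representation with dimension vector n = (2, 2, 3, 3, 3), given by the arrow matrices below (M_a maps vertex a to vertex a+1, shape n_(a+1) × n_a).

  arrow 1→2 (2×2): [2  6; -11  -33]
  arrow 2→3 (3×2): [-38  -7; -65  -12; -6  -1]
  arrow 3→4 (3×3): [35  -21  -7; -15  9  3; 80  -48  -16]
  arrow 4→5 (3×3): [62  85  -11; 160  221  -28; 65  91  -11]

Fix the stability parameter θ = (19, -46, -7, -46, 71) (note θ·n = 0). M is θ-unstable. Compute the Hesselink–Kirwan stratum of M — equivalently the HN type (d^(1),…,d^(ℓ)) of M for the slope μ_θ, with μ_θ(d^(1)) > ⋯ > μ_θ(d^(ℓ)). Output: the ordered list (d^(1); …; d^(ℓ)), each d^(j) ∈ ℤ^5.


Interval decomposition of M: I[1,1], I[1,3], I[2,5], I[3,3], I[4,5]^2.
HN type (ℓ=6): μ^(1)=71; μ^(2)=19; μ^(3)=-7; μ^(4)=-27/2; μ^(5)=-53/2; μ^(6)=-46

((0, 0, 0, 0, 3); (1, 0, 0, 0, 0); (0, 0, 2, 0, 0); (1, 1, 0, 0, 0); (0, 0, 1, 1, 0); (0, 1, 0, 2, 0))


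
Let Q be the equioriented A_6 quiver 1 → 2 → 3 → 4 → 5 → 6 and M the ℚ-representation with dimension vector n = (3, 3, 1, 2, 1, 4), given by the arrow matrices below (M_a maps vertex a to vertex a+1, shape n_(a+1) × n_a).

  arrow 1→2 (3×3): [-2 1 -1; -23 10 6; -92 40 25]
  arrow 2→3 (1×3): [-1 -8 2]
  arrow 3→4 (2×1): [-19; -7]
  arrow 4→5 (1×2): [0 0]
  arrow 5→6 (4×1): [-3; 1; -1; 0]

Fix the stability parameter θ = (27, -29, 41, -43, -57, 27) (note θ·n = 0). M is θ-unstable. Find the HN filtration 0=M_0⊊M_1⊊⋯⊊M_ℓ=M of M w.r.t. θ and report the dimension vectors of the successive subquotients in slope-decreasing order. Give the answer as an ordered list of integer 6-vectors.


Interval decomposition of M: I[1,2]^2, I[1,4], I[4,4], I[5,6], I[6,6]^3.
HN type (ℓ=4): μ^(1)=27; μ^(2)=-1; μ^(3)=-43; μ^(4)=-57

((0, 0, 0, 0, 0, 4); (3, 3, 1, 1, 0, 0); (0, 0, 0, 1, 0, 0); (0, 0, 0, 0, 1, 0))


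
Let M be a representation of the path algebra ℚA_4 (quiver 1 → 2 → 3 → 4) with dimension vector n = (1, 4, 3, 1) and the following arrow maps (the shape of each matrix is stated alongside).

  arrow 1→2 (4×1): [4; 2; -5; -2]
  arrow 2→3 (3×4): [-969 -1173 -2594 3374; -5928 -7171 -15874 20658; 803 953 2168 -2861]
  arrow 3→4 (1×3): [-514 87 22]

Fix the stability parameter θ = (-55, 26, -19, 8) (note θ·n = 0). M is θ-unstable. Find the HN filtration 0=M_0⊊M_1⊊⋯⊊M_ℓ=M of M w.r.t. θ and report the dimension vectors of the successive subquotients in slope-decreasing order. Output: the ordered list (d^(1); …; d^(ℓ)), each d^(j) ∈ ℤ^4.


Via rank(M_{q-1}∘⋯∘M_p): M ≅ I[1,2], I[2,3]^2, I[2,4].
μ_θ-semistable layers: μ^(1)=26; μ^(2)=8; μ^(3)=7/2; μ^(4)=-55

((0, 1, 0, 0); (0, 0, 0, 1); (0, 3, 3, 0); (1, 0, 0, 0))


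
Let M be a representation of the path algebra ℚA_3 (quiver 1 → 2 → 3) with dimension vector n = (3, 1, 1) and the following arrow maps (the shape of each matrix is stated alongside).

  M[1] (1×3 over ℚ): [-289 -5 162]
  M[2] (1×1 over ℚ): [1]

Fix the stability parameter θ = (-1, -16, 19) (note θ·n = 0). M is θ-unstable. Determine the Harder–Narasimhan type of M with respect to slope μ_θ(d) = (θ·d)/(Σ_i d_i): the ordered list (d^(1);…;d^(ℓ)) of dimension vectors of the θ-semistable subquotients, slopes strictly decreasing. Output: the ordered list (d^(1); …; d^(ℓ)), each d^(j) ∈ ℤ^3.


Barcode: M ≅ I[1,1]^2, I[1,3]. HN layers by μ_θ (3 steps, strictly decreasing):
  μ^(1)=19; μ^(2)=-1; μ^(3)=-17/2

((0, 0, 1); (2, 0, 0); (1, 1, 0))


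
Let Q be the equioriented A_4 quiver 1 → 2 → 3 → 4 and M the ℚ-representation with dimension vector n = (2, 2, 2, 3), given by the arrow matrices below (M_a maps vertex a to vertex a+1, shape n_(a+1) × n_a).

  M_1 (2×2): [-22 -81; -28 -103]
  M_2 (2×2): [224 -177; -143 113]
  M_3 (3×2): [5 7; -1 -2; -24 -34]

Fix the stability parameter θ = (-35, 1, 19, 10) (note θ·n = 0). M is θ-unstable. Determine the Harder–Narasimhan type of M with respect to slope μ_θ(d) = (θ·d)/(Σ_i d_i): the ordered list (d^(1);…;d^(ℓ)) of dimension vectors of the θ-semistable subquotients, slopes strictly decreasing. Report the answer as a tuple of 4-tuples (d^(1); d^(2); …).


Via rank(M_{q-1}∘⋯∘M_p): M ≅ I[1,4]^2, I[4,4].
μ_θ-semistable layers: μ^(1)=29/2; μ^(2)=10; μ^(3)=1; μ^(4)=-35

((0, 0, 2, 2); (0, 0, 0, 1); (0, 2, 0, 0); (2, 0, 0, 0))
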